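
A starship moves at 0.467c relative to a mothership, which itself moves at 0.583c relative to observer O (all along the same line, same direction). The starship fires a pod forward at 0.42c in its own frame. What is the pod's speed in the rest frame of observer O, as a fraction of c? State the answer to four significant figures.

0.9248c

Apply u = (u'+v)/(1+u'v) twice. Pod in the mothership frame: (0.42+0.467)/(1+0.42·0.467) = 0.887/1.19614 = 0.74155c.
That velocity, transformed to the rest frame of observer O: (0.74155+0.583)/(1+0.74155·0.583) = 1.32455/1.43232365 = 0.92476c.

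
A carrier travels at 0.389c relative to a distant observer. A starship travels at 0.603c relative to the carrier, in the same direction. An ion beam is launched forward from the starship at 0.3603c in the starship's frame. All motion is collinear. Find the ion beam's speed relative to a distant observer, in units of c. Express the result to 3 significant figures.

0.903c

First combine the ion beam and starship (S''→S'): u₁ = (0.3603 + 0.603)/(1 + 0.3603×0.603) = 0.9633/1.2172609 = 0.79137.
Then combine with the carrier (S'→S): u = (0.79137 + 0.389)/(1 + 0.79137×0.389) = 1.18037/1.30784293 = 0.90253.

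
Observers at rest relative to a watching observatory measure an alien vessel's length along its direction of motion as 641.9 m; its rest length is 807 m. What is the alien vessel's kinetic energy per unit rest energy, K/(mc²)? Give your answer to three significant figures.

γ = L₀/L = 807/641.9 = 1.25721.
Since K = (γ−1)mc², K/(mc²) = 1.25721 − 1 = 0.257.

0.257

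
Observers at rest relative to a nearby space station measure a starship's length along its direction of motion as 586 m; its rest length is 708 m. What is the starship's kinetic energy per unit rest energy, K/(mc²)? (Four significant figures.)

Length contraction gives γ = L₀/L = 708/586 = 1.20819.
Since K = (γ−1)mc², K/(mc²) = 1.20819 − 1 = 0.2082.

0.2082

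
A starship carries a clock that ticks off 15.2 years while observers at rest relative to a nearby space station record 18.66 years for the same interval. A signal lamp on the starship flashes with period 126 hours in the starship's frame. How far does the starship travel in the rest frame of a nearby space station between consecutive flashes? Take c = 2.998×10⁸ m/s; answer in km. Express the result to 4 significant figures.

9.684×10^10 km

The time-dilation ratio gives γ = 18.66/15.2 = 1.22763.
β = √(1 − 1/γ²) = 0.58005. Lab-frame period = γτ = 1.22763×126 hours = 154.68 hours. Distance = βc × γτ = 0.58005 × 2.998×10⁸ m/s × 556848 s = 9.6835×10^13 m = 9.684×10^10 km.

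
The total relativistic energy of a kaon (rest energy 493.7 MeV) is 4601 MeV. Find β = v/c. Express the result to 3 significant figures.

Total energy E = γmc² gives γ = 4601/493.7 = 9.3194.
Hence β = √(1 − 1/γ²) = √(1 − 0.0115139) = √0.9884861 = 0.994.

0.994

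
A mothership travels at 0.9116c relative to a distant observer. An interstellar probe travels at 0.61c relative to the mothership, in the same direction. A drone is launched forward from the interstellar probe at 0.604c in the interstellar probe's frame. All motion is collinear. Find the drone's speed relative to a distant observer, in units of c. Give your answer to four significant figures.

Compose velocities in two stages. Stage 1 (into S'): u₁ = (0.604+0.61)/(1+0.604×0.61) = 0.88714.
Stage 2 (into S): u = (0.88714+0.9116)/(1+0.88714×0.9116) = 0.99448, so the speed is 0.9945c.

0.9945c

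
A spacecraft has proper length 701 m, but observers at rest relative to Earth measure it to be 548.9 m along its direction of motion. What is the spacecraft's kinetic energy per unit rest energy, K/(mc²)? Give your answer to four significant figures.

0.2771

γ = L₀/L = 701/548.9 = 1.2771.
Since K = (γ−1)mc², K/(mc²) = 1.2771 − 1 = 0.2771.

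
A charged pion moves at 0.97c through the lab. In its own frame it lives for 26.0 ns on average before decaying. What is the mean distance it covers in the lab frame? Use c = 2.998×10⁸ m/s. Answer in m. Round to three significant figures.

31.1 m

Lorentz factor: γ = (1 − 0.9409)^(−1/2) = 4.1135.
Lab-frame lifetime: Δt = γτ = 4.1135 × 26.0 ns = 106.95 ns.
Distance: d = vΔt = 0.97 × 2.998×10⁸ m/s × 1.0695×10^-7 s = 31.1 m.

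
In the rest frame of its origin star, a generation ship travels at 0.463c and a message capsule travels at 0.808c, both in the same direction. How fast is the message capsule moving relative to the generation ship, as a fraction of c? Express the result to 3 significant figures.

0.551c

Transform to the generation ship's frame: u' = (u − v)/(1 − uv/c²).
u' = (0.808 − 0.463)/(1 − 0.808×0.463) = 0.345/0.625896 = 0.55121.
Speed in the generation ship's frame: 0.551c (in the same direction).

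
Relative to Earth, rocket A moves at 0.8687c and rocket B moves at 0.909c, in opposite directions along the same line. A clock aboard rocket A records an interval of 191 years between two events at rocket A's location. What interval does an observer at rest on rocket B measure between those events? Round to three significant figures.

1660 years

Transform rocket A's velocity into rocket B's frame: (0.8687 + 0.909)/(1 + 0.8687·0.909) = 1.7777/1.7896483, so the relative speed is 0.99332c.
γ for this relative speed: γ = 1/√(1 − 0.986685) = 8.6662.
The clock on rocket A records proper time, so rocket B measures Δt = γΔτ = 8.6662 × 191 = 1660 years.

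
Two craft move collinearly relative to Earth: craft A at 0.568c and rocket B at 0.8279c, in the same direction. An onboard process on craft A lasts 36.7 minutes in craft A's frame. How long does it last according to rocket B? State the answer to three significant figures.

The velocity of craft A relative to rocket B is (0.568 − 0.8279)c / (1 − 0.568×0.8279) = −0.49061c; relative speed 0.49061c.
At |u| = 0.49061c, γ = (1 − 0.240698)^(−1/2) = 1.1476.
Craft A's interval is proper; time dilation gives Δt_B = γΔτ = 1.1476 × 36.7 minutes = 42.1 minutes.

42.1 minutes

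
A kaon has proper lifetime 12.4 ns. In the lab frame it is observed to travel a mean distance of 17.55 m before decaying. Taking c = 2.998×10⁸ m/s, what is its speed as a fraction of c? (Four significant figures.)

Lab distance = (lab lifetime)·v = γτ·βc, so βγ = d/(cτ) = 17.55/(2.998×10⁸ × 1.240×10^-8) = 4.7209.
With βγ = 4.7209: γ² = 1 + (βγ)² = 23.2869, and β = (βγ)/γ = 4.7209/4.82565 = 0.9783.

0.9783c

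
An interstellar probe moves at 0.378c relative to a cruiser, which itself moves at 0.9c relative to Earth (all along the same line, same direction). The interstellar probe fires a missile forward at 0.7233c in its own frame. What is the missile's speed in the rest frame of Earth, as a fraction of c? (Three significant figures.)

Apply u = (u'+v)/(1+u'v) twice. Missile in the cruiser frame: (0.7233+0.378)/(1+0.7233·0.378) = 1.1013/1.2734074 = 0.86484c.
That velocity, transformed to the rest frame of Earth: (0.86484+0.9)/(1+0.86484·0.9) = 1.76484/1.778356 = 0.9924c.

0.992c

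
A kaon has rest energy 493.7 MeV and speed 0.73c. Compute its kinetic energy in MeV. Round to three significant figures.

With β = 0.73, γ = 1/√(1 − 0.73²) = 1/√0.4671 = 1.46317.
Kinetic energy: K = (γ − 1)mc² = (1.46317 − 1) × 493.7 MeV = 0.46317 × 493.7 = 229 MeV.

229 MeV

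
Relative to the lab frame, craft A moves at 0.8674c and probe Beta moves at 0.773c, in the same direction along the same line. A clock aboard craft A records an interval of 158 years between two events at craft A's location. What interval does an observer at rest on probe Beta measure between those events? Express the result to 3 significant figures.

Transform craft A's velocity into probe Beta's frame: (0.8674 − 0.773)/(1 − 0.8674·0.773) = 0.0944/0.3294998, so the relative speed is 0.28649c.
γ for this relative speed: γ = 1/√(1 − 0.0820765) = 1.0438.
Craft A's interval is proper; time dilation gives Δt_B = γΔτ = 1.0438 × 158 years = 165 years.

165 years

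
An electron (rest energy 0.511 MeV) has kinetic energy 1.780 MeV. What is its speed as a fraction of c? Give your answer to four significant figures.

γ = 1 + K/(mc²) = 1 + 1.780/0.511 = 4.4834.
β = √(1 − 1/γ²) = √(1 − 0.0497491) = √0.9502509 = 0.9748.

0.9748c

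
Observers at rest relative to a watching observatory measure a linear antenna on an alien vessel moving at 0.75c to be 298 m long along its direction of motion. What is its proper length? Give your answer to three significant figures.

451 m

β² = 0.5625, so γ = 1/√0.4375 = 1.5119.
Proper length: L₀ = γ·L = 1.5119 × 298 = 451 m.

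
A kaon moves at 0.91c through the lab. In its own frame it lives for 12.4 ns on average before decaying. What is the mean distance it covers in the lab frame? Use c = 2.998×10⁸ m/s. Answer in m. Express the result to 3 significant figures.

8.16 m

γ = 1/√(1 − β²) = 1/√(1 − 0.8281) = 1/√0.1719 = 1/0.414608 = 2.4119.
Lab-frame lifetime: Δt = γτ = 2.4119 × 12.4 ns = 29.908 ns.
Distance: d = vΔt = 0.91 × 2.998×10⁸ m/s × 2.9908×10^-8 s = 8.16 m.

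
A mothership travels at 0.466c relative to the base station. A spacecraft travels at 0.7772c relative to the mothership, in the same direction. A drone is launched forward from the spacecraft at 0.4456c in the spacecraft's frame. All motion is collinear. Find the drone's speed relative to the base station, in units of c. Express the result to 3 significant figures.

0.966c

First combine the drone and spacecraft (S''→S'): u₁ = (0.4456 + 0.7772)/(1 + 0.4456×0.7772) = 1.2228/1.34632032 = 0.90825.
Then combine with the mothership (S'→S): u = (0.90825 + 0.466)/(1 + 0.90825×0.466) = 1.37425/1.4232445 = 0.96558.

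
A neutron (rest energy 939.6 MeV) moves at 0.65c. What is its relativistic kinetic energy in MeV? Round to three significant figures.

With β = 0.65, γ = 1/√(1 − 0.65²) = 1/√0.5775 = 1.3159.
Kinetic energy: K = (γ − 1)mc² = (1.3159 − 1) × 939.6 MeV = 0.3159 × 939.6 = 297 MeV.

297 MeV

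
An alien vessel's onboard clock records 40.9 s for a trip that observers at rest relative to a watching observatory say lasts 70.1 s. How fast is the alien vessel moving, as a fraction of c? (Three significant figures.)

0.812c

γ = Δt/Δτ = 70.1/40.9 = 1.7139.
β = √(1 − 1/γ²) = √(1 − 0.340431) = √0.659569 = 0.812.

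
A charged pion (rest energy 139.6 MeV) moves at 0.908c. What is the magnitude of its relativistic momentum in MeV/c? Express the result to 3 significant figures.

303 MeV/c

With β = 0.908, γ = 1/√(1 − 0.908²) = 1/√0.175536 = 2.3868.
Momentum: p = γβ·mc = 2.3868 × 0.908 × 139.6 MeV/c = 303 MeV/c.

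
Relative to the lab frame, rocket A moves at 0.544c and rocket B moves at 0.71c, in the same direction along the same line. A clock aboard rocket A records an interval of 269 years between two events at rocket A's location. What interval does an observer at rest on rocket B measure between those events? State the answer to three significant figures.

The velocity of rocket A relative to rocket B is (0.544 − 0.71)c / (1 − 0.544×0.71) = −0.27046c; relative speed 0.27046c.
γ for this relative speed: γ = 1/√(1 − 0.0731486) = 1.0387.
The clock on rocket A records proper time, so rocket B measures Δt = γΔτ = 1.0387 × 269 = 279 years.

279 years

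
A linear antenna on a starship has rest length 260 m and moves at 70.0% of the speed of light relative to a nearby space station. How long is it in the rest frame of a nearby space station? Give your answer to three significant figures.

β² = 0.49, so γ = 1/√0.51 = 1.4003.
Length contraction: L = L₀/γ = 260/1.4003 = 186 m.

186 m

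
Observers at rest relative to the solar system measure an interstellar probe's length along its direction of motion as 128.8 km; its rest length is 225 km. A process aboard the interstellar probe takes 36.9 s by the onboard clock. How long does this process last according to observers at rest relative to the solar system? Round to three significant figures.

γ = L₀/L = 225/128.8 = 1.74689.
Δt = γΔτ = 1.74689 × 36.9 = 64.5 s.

64.5 s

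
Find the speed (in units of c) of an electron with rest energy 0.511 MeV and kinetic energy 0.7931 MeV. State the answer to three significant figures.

0.920c

γ = 1 + K/(mc²) = 1 + 0.7931/0.511 = 2.5521.
β = √(1 − 1/γ²) = √(1 − 0.153534) = √0.846466 = 0.920.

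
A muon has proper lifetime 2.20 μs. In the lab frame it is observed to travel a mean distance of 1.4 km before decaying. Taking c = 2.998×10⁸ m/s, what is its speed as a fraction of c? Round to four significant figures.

0.9046c

Let x = d/(cτ) = 1400 m / (2.998×10⁸ m/s × 2.200×10^-6 s) = 2.1226. Since d = βγcτ, x = βγ = β/√(1−β²).
Solving: β² = x²/(1+x²) = 4.50543/5.50543 = 0.818361, so β = 0.9046.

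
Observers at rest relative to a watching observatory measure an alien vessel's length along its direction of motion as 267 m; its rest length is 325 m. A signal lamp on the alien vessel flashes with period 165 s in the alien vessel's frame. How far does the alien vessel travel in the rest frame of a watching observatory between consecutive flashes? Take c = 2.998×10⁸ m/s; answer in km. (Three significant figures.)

Length contraction gives γ = L₀/L = 325/267 = 1.21723.
β = √(1 − 1/γ²) = 0.57015. Lab-frame period = γτ = 1.21723×165 s = 200.84 s. Distance = βc × γτ = 0.57015 × 2.998×10⁸ m/s × 200.84 s = 3.4330×10^10 m = 3.43×10^7 km.

3.43×10^7 km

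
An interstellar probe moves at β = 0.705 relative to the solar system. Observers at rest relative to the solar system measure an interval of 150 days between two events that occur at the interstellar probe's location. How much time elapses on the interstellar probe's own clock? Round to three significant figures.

106 days

β² = 0.497025, so γ = 1/√0.502975 = 1.41.
The interstellar probe's clock runs slow as seen from the solar system, so Δτ = Δt/γ = 150/1.41 = 106 days.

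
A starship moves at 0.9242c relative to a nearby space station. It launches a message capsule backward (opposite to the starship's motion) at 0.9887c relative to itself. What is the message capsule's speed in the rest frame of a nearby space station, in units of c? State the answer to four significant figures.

0.7479c

Relativistic velocity addition: u = (u' + v)/(1 + u'v/c²), with u' = −0.9887c and v = 0.9242c.
Numerator: −0.9887 + 0.9242 = −0.0645. Denominator: 1 + (−0.9887)(0.9242) = 0.08624346.
u = −0.0645/0.08624346 = −0.74788, so the speed is 0.7479c.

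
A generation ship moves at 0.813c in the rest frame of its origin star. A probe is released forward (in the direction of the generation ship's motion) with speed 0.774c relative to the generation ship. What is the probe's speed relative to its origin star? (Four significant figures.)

Relativistic velocity addition: u = (u' + v)/(1 + u'v/c²), with u' = 0.774c and v = 0.813c.
Numerator: 0.774 + 0.813 = 1.587. Denominator: 1 + (0.774)(0.813) = 1.629262.
u = 1.587/1.629262 = 0.97406, so the speed is 0.9741c.

0.9741c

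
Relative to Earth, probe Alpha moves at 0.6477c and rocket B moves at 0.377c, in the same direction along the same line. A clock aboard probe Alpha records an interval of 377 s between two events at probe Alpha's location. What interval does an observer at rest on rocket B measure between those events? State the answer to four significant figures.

403.8 s

Speed of probe Alpha in rocket B's frame: u = (v_A − v_B)/(1 − v_A v_B/c²) = (0.6477 − 0.377)/(1 − 0.6477×0.377) = 0.2707/0.7558171 = 0.35816; |u| = 0.35816c.
At |u| = 0.35816c, γ = (1 − 0.128279)^(−1/2) = 1.0711.
Probe Alpha's interval is proper; time dilation gives Δt_B = γΔτ = 1.0711 × 377 s = 403.8 s.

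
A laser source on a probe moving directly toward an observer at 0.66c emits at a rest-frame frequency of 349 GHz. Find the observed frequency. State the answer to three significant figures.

771 GHz

Relativistic Doppler (source moving toward): f_obs = f_src · √((1+β)/(1−β)).
With β = 0.66: factor = √(1.66/0.34) = 2.2096.
f_obs = 349 × 2.2096 = 771 GHz.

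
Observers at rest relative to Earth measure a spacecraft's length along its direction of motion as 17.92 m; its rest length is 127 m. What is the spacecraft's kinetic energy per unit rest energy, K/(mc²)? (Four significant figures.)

6.087

From L = L₀/γ: γ = 127/17.92 = 7.08705.
Since K = (γ−1)mc², K/(mc²) = 7.08705 − 1 = 6.087.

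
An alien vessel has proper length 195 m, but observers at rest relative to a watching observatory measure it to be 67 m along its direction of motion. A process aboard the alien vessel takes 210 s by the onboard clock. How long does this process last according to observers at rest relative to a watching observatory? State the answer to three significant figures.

From L = L₀/γ: γ = 195/67 = 2.91045.
Δt = γΔτ = 2.91045 × 210 = 611 s.

611 s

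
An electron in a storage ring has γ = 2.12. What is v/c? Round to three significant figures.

β = √(1 − 1/γ²) = √(1 − 1/4.4944) = √0.777501 = 0.882.

0.882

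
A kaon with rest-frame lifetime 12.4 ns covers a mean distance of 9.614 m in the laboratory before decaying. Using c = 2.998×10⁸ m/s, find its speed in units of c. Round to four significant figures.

0.9327c

Let x = d/(cτ) = 9.614 m / (2.998×10⁸ m/s × 1.240×10^-8 s) = 2.5861. Since d = βγcτ, x = βγ = β/√(1−β²).
Solving: β² = x²/(1+x²) = 6.68791/7.68791 = 0.869926, so β = 0.9327.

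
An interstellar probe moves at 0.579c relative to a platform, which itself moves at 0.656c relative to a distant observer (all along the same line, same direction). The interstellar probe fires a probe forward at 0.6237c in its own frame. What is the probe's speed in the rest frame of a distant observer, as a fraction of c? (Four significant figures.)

Compose velocities in two stages. Stage 1 (into S'): u₁ = (0.6237+0.579)/(1+0.6237×0.579) = 0.88361.
Stage 2 (into S): u = (0.88361+0.656)/(1+0.88361×0.656) = 0.97465, so the speed is 0.9747c.

0.9747c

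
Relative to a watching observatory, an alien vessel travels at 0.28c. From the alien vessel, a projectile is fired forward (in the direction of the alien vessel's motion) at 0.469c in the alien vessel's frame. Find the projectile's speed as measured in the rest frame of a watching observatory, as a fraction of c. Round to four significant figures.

Relativistic velocity addition: u = (u' + v)/(1 + u'v/c²), with u' = 0.469c and v = 0.28c.
Numerator: 0.469 + 0.28 = 0.749. Denominator: 1 + (0.469)(0.28) = 1.13132.
u = 0.749/1.13132 = 0.66206, so the speed is 0.6621c.

0.6621c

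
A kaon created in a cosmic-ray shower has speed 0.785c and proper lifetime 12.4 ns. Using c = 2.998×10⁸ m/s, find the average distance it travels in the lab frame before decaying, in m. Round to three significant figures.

4.71 m

γ = 1/√(1 − β²) = 1/√(1 − 0.616225) = 1/√0.383775 = 1/0.619496 = 1.6142.
Lab-frame lifetime: Δt = γτ = 1.6142 × 12.4 ns = 20.016 ns.
Distance: d = vΔt = 0.785 × 2.998×10⁸ m/s × 2.0016×10^-8 s = 4.71 m.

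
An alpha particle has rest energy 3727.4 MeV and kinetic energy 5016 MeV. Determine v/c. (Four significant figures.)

0.9046

γ = 1 + K/(mc²) = 1 + 5016/3727.4 = 2.3457.
β = √(1 − 1/γ²) = √(1 − 0.181742) = √0.818258 = 0.9046.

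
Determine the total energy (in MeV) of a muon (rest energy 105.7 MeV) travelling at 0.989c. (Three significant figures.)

715 MeV

Lorentz factor: γ = (1 − 0.978121)^(−1/2) = 6.7606.
Total energy: E = γmc² = 6.7606 × 105.7 MeV = 715 MeV.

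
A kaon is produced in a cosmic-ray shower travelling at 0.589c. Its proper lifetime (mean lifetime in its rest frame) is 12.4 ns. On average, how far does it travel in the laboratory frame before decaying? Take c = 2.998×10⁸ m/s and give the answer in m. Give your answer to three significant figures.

2.71 m

γ = 1/√(1 − β²) = 1/√(1 − 0.346921) = 1/√0.653079 = 1/0.808133 = 1.2374.
Lab-frame lifetime: Δt = γτ = 1.2374 × 12.4 ns = 15.344 ns.
Distance: d = vΔt = 0.589 × 2.998×10⁸ m/s × 1.5344×10^-8 s = 2.71 m.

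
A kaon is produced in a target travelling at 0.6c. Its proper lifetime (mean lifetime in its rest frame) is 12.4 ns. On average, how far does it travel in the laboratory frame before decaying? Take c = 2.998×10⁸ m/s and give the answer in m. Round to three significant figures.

β² = 0.36, so γ = 1/√0.64 = 1.25.
Lab-frame lifetime: Δt = γτ = 1.25 × 12.4 ns = 15.5 ns.
Distance: d = vΔt = 0.6 × 2.998×10⁸ m/s × 1.5500×10^-8 s = 2.79 m.

2.79 m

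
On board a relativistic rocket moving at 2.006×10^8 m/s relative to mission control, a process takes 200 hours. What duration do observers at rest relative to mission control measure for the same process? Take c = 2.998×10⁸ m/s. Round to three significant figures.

β = v/c = (2.006×10^8 m/s)/(2.998×10⁸ m/s) = 0.669113.
β² = 0.4477122, so γ = 1/√0.5522878 = 1.3456.
Time dilation: Δt = γ·Δτ = 1.3456 × 200 = 269 hours.

269 hours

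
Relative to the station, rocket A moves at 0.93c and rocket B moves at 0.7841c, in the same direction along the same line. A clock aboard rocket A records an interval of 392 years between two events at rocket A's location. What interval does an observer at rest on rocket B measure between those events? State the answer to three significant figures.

Speed of rocket A in rocket B's frame: u = (v_A − v_B)/(1 − v_A v_B/c²) = (0.93 − 0.7841)/(1 − 0.93×0.7841) = 0.1459/0.270787 = 0.5388; |u| = 0.5388c.
γ for this relative speed: γ = 1/√(1 − 0.290305) = 1.187.
The clock on rocket A records proper time, so rocket B measures Δt = γΔτ = 1.187 × 392 = 465 years.

465 years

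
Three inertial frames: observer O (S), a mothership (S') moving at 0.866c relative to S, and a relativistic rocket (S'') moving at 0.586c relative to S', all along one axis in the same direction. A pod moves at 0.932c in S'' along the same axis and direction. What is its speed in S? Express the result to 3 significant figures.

0.999c

Compose velocities in two stages. Stage 1 (into S'): u₁ = (0.932+0.586)/(1+0.932×0.586) = 0.98179.
Stage 2 (into S): u = (0.98179+0.866)/(1+0.98179×0.866) = 0.99868, so the speed is 0.999c.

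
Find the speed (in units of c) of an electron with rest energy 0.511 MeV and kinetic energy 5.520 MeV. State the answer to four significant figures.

K = (γ−1)mc², so γ = 1 + 5.520/0.511 = 11.802.
Then v/c = √(1 − γ⁻²) = √(1 − 0.00717941) = √0.99282059 = 0.9964.

0.9964c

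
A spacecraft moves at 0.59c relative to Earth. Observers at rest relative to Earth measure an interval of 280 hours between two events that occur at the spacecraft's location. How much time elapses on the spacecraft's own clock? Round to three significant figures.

226 hours

Lorentz factor: γ = (1 − 0.3481)^(−1/2) = 1.2385.
The moving clock records proper time: Δτ = Δt/γ = 280/1.2385 = 226 hours.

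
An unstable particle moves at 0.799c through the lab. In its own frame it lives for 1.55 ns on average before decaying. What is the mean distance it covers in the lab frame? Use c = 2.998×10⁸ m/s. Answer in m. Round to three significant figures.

β² = 0.638401, so γ = 1/√0.361599 = 1.663.
Lab-frame lifetime: Δt = γτ = 1.663 × 1.55 ns = 2.5777 ns.
Distance: d = vΔt = 0.799 × 2.998×10⁸ m/s × 2.5777×10^-9 s = 0.617 m.

0.617 m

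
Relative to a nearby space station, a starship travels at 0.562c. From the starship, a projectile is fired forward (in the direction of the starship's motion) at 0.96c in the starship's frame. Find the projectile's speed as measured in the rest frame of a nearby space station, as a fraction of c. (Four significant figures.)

Relativistic velocity addition: u = (u' + v)/(1 + u'v/c²), with u' = 0.96c and v = 0.562c.
Numerator: 0.96 + 0.562 = 1.522. Denominator: 1 + (0.96)(0.562) = 1.53952.
u = 1.522/1.53952 = 0.98862, so the speed is 0.9886c.

0.9886c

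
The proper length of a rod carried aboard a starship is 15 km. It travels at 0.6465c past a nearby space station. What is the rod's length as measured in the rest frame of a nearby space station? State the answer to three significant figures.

11.4 km

γ = 1/√(1 − β²) = 1/√(1 − 0.41796225) = 1/√0.58203775 = 1/0.762914 = 1.3108.
Length contraction: L = L₀/γ = 15/1.3108 = 11.4 km.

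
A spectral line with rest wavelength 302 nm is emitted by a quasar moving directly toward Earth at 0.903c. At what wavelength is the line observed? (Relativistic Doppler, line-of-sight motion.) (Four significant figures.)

Relativistic Doppler for wavelength: λ_obs = λ_src · √((1−β)/(1+β)).
With β = 0.903: factor = √(0.097/1.903) = 0.22577.
λ_obs = 302 × 0.22577 = 68.18 nm.

68.18 nm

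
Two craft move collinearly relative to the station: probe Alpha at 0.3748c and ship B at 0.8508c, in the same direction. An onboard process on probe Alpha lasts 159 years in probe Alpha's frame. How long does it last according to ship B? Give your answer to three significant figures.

222 years

Speed of probe Alpha in ship B's frame: u = (v_A − v_B)/(1 − v_A v_B/c²) = (0.3748 − 0.8508)/(1 − 0.3748×0.8508) = −0.476/0.68112016 = −0.69885; |u| = 0.69885c.
γ for this relative speed: γ = 1/√(1 − 0.488391) = 1.3981.
The clock on probe Alpha records proper time, so ship B measures Δt = γΔτ = 1.3981 × 159 = 222 years.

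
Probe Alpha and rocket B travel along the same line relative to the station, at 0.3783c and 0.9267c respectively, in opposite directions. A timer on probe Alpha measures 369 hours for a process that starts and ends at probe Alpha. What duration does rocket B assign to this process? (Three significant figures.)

1430 hours

The velocity of probe Alpha relative to rocket B is (0.3783 + 0.9267)c / (1 + 0.3783×0.9267) = 0.96626c; relative speed 0.96626c.
At |u| = 0.96626c, γ = (1 − 0.933658)^(−1/2) = 3.8824.
The clock on probe Alpha records proper time, so rocket B measures Δt = γΔτ = 3.8824 × 369 = 1430 hours.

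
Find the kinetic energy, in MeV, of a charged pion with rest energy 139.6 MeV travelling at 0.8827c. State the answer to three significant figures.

157 MeV

With β = 0.8827, γ = 1/√(1 − 0.8827²) = 1/√0.22084071 = 2.1279.
Kinetic energy: K = (γ − 1)mc² = (2.1279 − 1) × 139.6 MeV = 1.1279 × 139.6 = 157 MeV.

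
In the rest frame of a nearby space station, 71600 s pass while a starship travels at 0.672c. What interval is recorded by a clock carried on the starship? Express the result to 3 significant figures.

53000 s

γ = 1/√(1 − β²) = 1/√(1 − 0.451584) = 1/√0.548416 = 1/0.740551 = 1.3503.
The starship's clock runs slow as seen from a nearby space station, so Δτ = Δt/γ = 71600/1.3503 = 53000 s.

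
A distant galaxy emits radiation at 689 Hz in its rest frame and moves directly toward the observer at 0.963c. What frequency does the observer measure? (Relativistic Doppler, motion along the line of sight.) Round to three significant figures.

5020 Hz

Relativistic Doppler (source moving toward): f_obs = f_src · √((1+β)/(1−β)).
With β = 0.963: factor = √(1.963/0.037) = 7.2838.
f_obs = 689 × 7.2838 = 5020 Hz.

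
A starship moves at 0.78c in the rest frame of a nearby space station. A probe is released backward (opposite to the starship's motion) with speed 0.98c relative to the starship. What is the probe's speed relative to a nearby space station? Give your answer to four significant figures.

In units of c, u = (u' + v)/(1 + u'v) with u' = −0.98 and v = 0.78.
Numerator: −0.98 + 0.78 = −0.2. Denominator: 1 + (−0.98)(0.78) = 0.2356.
u = −0.2/0.2356 = −0.8489, so the speed is 0.8489c.

0.8489c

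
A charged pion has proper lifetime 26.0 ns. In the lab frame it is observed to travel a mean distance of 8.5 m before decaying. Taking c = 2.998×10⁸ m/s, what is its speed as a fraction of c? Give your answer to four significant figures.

0.7370c

d = βγcτ ⇒ βγ = d/(cτ) = 8.500 m / (7.7948 m) = 1.0905.
β = (βγ)/√(1+(βγ)²) = 1.0905/√2.18919 = 0.7370.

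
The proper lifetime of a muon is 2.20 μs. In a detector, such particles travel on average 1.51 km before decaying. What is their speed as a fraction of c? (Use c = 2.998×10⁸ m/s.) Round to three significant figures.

Let x = d/(cτ) = 1510 m / (2.998×10⁸ m/s × 2.200×10^-6 s) = 2.2894. Since d = βγcτ, x = βγ = β/√(1−β²).
Solving: β² = x²/(1+x²) = 5.24135/6.24135 = 0.839778, so β = 0.916.

0.916c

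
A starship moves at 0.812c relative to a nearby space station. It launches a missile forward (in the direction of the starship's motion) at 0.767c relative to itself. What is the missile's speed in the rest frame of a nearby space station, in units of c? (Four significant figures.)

0.9730c

Relativistic velocity addition: u = (u' + v)/(1 + u'v/c²), with u' = 0.767c and v = 0.812c.
Numerator: 0.767 + 0.812 = 1.579. Denominator: 1 + (0.767)(0.812) = 1.622804.
u = 1.579/1.622804 = 0.97301, so the speed is 0.9730c.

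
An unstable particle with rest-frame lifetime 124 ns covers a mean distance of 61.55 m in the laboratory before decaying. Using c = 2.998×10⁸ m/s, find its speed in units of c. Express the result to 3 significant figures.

d = βγcτ ⇒ βγ = d/(cτ) = 61.55 m / (37.1752 m) = 1.6557.
β = (βγ)/√(1+(βγ)²) = 1.6557/√3.74134 = 0.856.

0.856c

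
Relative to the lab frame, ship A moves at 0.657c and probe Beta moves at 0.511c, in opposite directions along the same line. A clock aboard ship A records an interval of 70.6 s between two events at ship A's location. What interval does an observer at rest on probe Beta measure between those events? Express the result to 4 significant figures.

The velocity of ship A relative to probe Beta is (0.657 + 0.511)c / (1 + 0.657×0.511) = 0.87443c; relative speed 0.87443c.
At |u| = 0.87443c, γ = (1 − 0.764628)^(−1/2) = 2.0612.
The clock on ship A records proper time, so probe Beta measures Δt = γΔτ = 2.0612 × 70.6 = 145.5 s.

145.5 s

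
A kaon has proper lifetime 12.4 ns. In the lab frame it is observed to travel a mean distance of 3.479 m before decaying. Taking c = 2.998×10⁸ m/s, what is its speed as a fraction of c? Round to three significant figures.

d = βγcτ ⇒ βγ = d/(cτ) = 3.479 m / (3.71752 m) = 0.93584.
β = (βγ)/√(1+(βγ)²) = 0.93584/√1.875797 = 0.683.

0.683c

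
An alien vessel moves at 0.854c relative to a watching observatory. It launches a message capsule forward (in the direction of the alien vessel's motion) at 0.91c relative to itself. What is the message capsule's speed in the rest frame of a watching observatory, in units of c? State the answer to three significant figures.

Relativistic velocity addition: u = (u' + v)/(1 + u'v/c²), with u' = 0.91c and v = 0.854c.
Numerator: 0.91 + 0.854 = 1.764. Denominator: 1 + (0.91)(0.854) = 1.77714.
u = 1.764/1.77714 = 0.99261, so the speed is 0.993c.

0.993c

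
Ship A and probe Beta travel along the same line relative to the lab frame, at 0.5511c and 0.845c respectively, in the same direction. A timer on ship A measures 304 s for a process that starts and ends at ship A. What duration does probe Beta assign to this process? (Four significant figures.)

Speed of ship A in probe Beta's frame: u = (v_A − v_B)/(1 − v_A v_B/c²) = (0.5511 − 0.845)/(1 − 0.5511×0.845) = −0.2939/0.5343205 = −0.55004; |u| = 0.55004c.
At |u| = 0.55004c, γ = (1 − 0.302544)^(−1/2) = 1.1974.
The clock on ship A records proper time, so probe Beta measures Δt = γΔτ = 1.1974 × 304 = 364.0 s.

364.0 s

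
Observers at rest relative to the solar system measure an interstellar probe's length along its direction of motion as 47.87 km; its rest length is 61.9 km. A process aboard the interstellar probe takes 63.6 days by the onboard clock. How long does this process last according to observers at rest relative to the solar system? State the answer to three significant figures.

82.2 days

γ = L₀/L = 61.9/47.87 = 1.29309.
Δt = γΔτ = 1.29309 × 63.6 = 82.2 days.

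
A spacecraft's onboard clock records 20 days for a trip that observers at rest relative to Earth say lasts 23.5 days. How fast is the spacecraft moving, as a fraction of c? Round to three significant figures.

γ = Δt/Δτ = 23.5/20 = 1.175.
β = √(1 − 1/γ²) = √(1 − 0.72431) = √0.27569 = 0.525.

0.525c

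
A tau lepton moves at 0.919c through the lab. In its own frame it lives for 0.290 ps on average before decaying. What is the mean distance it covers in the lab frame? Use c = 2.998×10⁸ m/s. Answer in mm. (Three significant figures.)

With β = 0.919, γ = 1/√(1 − 0.919²) = 1/√0.155439 = 2.5364.
Lab-frame lifetime: Δt = γτ = 2.5364 × 0.290 ps = 0.73556 ps.
Distance: d = vΔt = 0.919 × 2.998×10⁸ m/s × 7.3556×10^-13 s = 2.03×10^-4 m = 0.203 mm.

0.203 mm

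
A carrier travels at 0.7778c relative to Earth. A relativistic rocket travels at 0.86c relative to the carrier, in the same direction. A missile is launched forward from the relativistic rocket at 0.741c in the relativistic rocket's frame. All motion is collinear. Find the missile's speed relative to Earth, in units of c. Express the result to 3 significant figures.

0.997c

First combine the missile and relativistic rocket (S''→S'): u₁ = (0.741 + 0.86)/(1 + 0.741×0.86) = 1.601/1.63726 = 0.97785.
Then combine with the carrier (S'→S): u = (0.97785 + 0.7778)/(1 + 0.97785×0.7778) = 1.75565/1.76057173 = 0.9972.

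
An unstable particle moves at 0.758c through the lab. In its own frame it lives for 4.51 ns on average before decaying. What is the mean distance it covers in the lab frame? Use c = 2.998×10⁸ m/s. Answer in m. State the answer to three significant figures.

1.57 m

γ = 1/√(1 − β²) = 1/√(1 − 0.574564) = 1/√0.425436 = 1/0.652255 = 1.5331.
Lab-frame lifetime: Δt = γτ = 1.5331 × 4.51 ns = 6.9143 ns.
Distance: d = vΔt = 0.758 × 2.998×10⁸ m/s × 6.9143×10^-9 s = 1.57 m.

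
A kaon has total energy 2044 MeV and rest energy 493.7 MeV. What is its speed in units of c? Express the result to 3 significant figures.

Total energy E = γmc² gives γ = 2044/493.7 = 4.1402.
Hence β = √(1 − 1/γ²) = √(1 − 0.0583388) = √0.9416612 = 0.970.

0.970c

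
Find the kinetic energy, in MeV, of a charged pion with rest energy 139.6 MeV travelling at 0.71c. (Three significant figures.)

58.6 MeV

Lorentz factor: γ = (1 − 0.5041)^(−1/2) = 1.42005.
Kinetic energy: K = (γ − 1)mc² = (1.42005 − 1) × 139.6 MeV = 0.42005 × 139.6 = 58.6 MeV.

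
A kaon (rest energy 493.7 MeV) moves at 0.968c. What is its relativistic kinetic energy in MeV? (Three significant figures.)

β² = 0.937024, so γ = 1/√0.062976 = 3.9849.
Kinetic energy: K = (γ − 1)mc² = (3.9849 − 1) × 493.7 MeV = 2.9849 × 493.7 = 1470 MeV.

1470 MeV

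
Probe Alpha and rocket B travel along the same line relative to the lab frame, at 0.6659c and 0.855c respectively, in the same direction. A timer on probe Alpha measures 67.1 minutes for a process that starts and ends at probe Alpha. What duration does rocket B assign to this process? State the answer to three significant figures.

74.7 minutes

Speed of probe Alpha in rocket B's frame: u = (v_A − v_B)/(1 − v_A v_B/c²) = (0.6659 − 0.855)/(1 − 0.6659×0.855) = −0.1891/0.4306555 = −0.4391; |u| = 0.4391c.
At |u| = 0.4391c, γ = (1 − 0.192809)^(−1/2) = 1.113.
Probe Alpha's interval is proper; time dilation gives Δt_B = γΔτ = 1.113 × 67.1 minutes = 74.7 minutes.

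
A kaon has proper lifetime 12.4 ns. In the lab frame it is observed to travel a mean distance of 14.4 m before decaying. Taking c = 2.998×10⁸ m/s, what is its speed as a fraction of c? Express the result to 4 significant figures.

d = βγcτ ⇒ βγ = d/(cτ) = 14.40 m / (3.71752 m) = 3.8736.
β = (βγ)/√(1+(βγ)²) = 3.8736/√16.0048 = 0.9683.

0.9683c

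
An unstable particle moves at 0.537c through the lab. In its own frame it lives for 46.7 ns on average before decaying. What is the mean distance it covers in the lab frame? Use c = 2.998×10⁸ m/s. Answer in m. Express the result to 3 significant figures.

8.91 m

β² = 0.288369, so γ = 1/√0.711631 = 1.1854.
Lab-frame lifetime: Δt = γτ = 1.1854 × 46.7 ns = 55.358 ns.
Distance: d = vΔt = 0.537 × 2.998×10⁸ m/s × 5.5358×10^-8 s = 8.91 m.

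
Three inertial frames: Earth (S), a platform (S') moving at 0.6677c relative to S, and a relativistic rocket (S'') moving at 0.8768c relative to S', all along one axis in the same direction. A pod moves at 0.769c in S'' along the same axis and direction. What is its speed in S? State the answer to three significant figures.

Apply u = (u'+v)/(1+u'v) twice. Pod in the platform frame: (0.769+0.8768)/(1+0.769·0.8768) = 1.6458/1.6742592 = 0.983c.
That velocity, transformed to the rest frame of Earth: (0.983+0.6677)/(1+0.983·0.6677) = 1.6507/1.6563491 = 0.99659c.

0.997c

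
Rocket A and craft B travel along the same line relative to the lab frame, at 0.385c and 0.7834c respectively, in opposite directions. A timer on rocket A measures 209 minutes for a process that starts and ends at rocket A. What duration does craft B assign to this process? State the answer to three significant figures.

The velocity of rocket A relative to craft B is (0.385 + 0.7834)c / (1 + 0.385×0.7834) = 0.89766c; relative speed 0.89766c.
At |u| = 0.89766c, γ = (1 − 0.805793)^(−1/2) = 2.2692.
Rocket A's interval is proper; time dilation gives Δt_B = γΔτ = 2.2692 × 209 minutes = 474 minutes.

474 minutes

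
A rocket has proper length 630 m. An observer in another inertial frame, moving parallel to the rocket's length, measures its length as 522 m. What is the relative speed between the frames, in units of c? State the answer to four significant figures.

0.5599c

Length contraction gives γ = L₀/L = 630/522 = 1.2069.
β = √(1 − 1/γ²) = √0.313473 = 0.5599.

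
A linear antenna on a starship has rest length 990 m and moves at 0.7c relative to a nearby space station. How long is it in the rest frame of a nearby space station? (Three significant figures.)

707 m

γ = 1/√(1 − β²) = 1/√(1 − 0.49) = 1/√0.51 = 1/0.714143 = 1.4003.
Along the direction of motion the measured length is L₀/γ = 990/1.4003 = 707 m.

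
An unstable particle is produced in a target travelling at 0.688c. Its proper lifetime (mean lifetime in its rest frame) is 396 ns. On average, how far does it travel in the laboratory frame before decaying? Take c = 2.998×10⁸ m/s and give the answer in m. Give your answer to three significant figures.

β² = 0.473344, so γ = 1/√0.526656 = 1.378.
Lab-frame lifetime: Δt = γτ = 1.378 × 396 ns = 545.69 ns.
Distance: d = vΔt = 0.688 × 2.998×10⁸ m/s × 5.4569×10^-7 s = 113 m.

113 m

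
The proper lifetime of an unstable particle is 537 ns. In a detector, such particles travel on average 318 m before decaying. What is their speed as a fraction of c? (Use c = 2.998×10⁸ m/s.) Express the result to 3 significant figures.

0.892c

Lab distance = (lab lifetime)·v = γτ·βc, so βγ = d/(cτ) = 318.0/(2.998×10⁸ × 5.370×10^-7) = 1.9752.
With βγ = 1.9752: γ² = 1 + (βγ)² = 4.90142, and β = (βγ)/γ = 1.9752/2.21392 = 0.892.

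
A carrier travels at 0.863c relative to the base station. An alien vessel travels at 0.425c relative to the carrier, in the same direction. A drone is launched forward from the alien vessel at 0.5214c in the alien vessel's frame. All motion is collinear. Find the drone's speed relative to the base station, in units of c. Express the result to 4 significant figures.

0.9815c

First combine the drone and alien vessel (S''→S'): u₁ = (0.5214 + 0.425)/(1 + 0.5214×0.425) = 0.9464/1.221595 = 0.77472.
Then combine with the carrier (S'→S): u = (0.77472 + 0.863)/(1 + 0.77472×0.863) = 1.63772/1.66858336 = 0.9815.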